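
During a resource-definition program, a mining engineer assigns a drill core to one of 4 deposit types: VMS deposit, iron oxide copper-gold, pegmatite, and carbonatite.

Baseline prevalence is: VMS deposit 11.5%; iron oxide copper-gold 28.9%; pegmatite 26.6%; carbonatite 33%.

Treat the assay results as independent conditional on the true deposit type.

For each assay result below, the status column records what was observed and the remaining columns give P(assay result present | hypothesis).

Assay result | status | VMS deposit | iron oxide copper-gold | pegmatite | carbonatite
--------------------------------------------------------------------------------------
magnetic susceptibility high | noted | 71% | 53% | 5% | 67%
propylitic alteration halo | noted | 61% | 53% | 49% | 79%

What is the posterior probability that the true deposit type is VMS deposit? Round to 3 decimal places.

0.160

Multiply each prior by the joint likelihood of the assay result pattern:
  VMS deposit: 0.115 × 0.71 × 0.61 = 0.049806
  iron oxide copper-gold: 0.289 × 0.53 × 0.53 = 0.08118
  pegmatite: 0.266 × 0.05 × 0.49 = 0.006517
  carbonatite: 0.330 × 0.67 × 0.79 = 0.17467
Normalizing constant Z = 0.049806 + 0.08118 + 0.006517 + 0.17467 = 0.31217.
P(VMS deposit | evidence) = 0.049806 / 0.31217 ≈ 0.160.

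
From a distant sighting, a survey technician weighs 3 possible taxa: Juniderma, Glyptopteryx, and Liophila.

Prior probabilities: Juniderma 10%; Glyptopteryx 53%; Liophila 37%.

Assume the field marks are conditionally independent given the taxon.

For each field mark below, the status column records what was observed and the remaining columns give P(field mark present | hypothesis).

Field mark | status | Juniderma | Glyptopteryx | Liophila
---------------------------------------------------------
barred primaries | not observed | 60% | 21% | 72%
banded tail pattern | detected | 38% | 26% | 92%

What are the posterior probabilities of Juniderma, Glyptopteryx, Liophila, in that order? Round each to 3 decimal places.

For each hypothesis, the unnormalized posterior weight is prior × product of the field mark likelihoods (using 1 − P(present | H) for each absent field mark):
  Juniderma: 0.10 × (1 − 0.60) × 0.38 = 0.0152
  Glyptopteryx: 0.53 × (1 − 0.21) × 0.26 = 0.10886
  Liophila: 0.37 × (1 − 0.72) × 0.92 = 0.095312
The unnormalized weights sum to 0.21937.
P(Juniderma | evidence) = 0.0152 / 0.21937 ≈ 0.069
P(Glyptopteryx | evidence) = 0.10886 / 0.21937 ≈ 0.496
P(Liophila | evidence) = 0.095312 / 0.21937 ≈ 0.434

0.069, 0.496, 0.434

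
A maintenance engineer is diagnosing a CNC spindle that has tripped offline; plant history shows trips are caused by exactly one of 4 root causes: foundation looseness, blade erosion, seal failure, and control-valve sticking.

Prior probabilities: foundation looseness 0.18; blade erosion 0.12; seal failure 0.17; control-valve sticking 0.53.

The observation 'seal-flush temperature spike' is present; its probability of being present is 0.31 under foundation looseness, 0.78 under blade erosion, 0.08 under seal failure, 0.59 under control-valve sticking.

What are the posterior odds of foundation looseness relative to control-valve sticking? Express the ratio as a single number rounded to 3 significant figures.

0.178

Unnormalized posterior weight (prior times the observation likelihood) for each of the two hypotheses:
  foundation looseness: 0.18 × 0.31 = 0.0558
  control-valve sticking: 0.53 × 0.59 = 0.3127
Posterior odds = 0.0558 / 0.3127 ≈ 0.178.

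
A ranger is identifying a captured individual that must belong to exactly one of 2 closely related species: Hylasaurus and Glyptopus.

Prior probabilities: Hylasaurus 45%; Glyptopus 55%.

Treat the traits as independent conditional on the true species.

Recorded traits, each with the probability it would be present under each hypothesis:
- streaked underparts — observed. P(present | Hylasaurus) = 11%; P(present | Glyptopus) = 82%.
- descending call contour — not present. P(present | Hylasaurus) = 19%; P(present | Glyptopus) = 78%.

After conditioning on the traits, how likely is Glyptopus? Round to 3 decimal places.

0.712

Multiply each prior by the joint likelihood of the trait pattern (using 1 − P(present | H) for each absent trait):
  Hylasaurus: 0.45 × 0.11 × (1 − 0.19) = 0.040095
  Glyptopus: 0.55 × 0.82 × (1 − 0.78) = 0.09922
Normalizing constant Z = 0.040095 + 0.09922 = 0.13931.
P(Glyptopus | evidence) = 0.09922 / 0.13931 ≈ 0.712.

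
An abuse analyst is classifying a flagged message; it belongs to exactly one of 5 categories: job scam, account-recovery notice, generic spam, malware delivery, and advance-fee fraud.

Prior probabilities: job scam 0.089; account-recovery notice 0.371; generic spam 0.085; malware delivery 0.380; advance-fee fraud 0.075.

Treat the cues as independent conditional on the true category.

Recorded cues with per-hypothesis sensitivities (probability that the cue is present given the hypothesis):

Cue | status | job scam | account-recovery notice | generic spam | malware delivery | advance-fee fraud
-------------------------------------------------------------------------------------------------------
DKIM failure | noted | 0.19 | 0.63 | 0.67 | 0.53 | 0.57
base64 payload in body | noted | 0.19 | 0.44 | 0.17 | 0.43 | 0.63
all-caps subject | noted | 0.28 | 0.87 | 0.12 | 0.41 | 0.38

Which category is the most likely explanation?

account-recovery notice

For each hypothesis, the unnormalized posterior weight is prior × product of the cue likelihoods:
  job scam: 0.089 × 0.19 × 0.19 × 0.28 = 0.00089961
  account-recovery notice: 0.371 × 0.63 × 0.44 × 0.87 = 0.089472
  generic spam: 0.085 × 0.67 × 0.17 × 0.12 = 0.0011618
  malware delivery: 0.380 × 0.53 × 0.43 × 0.41 = 0.035507
  advance-fee fraud: 0.075 × 0.57 × 0.63 × 0.38 = 0.010234
Normalizing constant Z = 0.00089961 + 0.089472 + 0.0011618 + 0.035507 + 0.010234 = 0.13727.
P(job scam | evidence) ≈ 0.00089961 / 0.13727 ≈ 0.007
P(account-recovery notice | evidence) ≈ 0.089472 / 0.13727 ≈ 0.652
P(generic spam | evidence) ≈ 0.0011618 / 0.13727 ≈ 0.008
P(malware delivery | evidence) ≈ 0.035507 / 0.13727 ≈ 0.259
P(advance-fee fraud | evidence) ≈ 0.010234 / 0.13727 ≈ 0.075
The largest is 0.652, so account-recovery notice is most probable.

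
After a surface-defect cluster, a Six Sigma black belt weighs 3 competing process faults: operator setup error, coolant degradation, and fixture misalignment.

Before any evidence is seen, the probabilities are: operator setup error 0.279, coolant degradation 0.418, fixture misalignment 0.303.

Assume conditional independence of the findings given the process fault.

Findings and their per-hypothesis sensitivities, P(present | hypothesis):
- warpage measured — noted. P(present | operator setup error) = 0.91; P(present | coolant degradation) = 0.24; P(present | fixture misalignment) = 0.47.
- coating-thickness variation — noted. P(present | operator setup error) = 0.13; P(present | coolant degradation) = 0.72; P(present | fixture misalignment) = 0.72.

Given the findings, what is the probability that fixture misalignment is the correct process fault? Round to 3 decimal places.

By Bayes' rule with conditional independence, the unnormalized weight for each hypothesis is prior × ∏ likelihoods:
  operator setup error: 0.279 × 0.91 × 0.13 = 0.033006
  coolant degradation: 0.418 × 0.24 × 0.72 = 0.07223
  fixture misalignment: 0.303 × 0.47 × 0.72 = 0.10254
Marginal likelihood of the evidence = 0.20777.
P(fixture misalignment | evidence) = 0.10254 / 0.20777 ≈ 0.494.

0.494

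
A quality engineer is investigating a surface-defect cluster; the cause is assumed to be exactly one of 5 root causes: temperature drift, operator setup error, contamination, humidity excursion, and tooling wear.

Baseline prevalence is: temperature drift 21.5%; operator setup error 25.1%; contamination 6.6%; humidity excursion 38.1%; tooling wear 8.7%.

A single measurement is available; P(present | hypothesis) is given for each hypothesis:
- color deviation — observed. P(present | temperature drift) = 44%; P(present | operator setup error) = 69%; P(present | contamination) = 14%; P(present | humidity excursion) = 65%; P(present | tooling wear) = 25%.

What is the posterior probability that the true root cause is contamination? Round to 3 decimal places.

0.017

By Bayes' rule, the unnormalized weight for each hypothesis is prior × likelihood:
  temperature drift: 0.215 × 0.44 = 0.0946
  operator setup error: 0.251 × 0.69 = 0.17319
  contamination: 0.066 × 0.14 = 0.00924
  humidity excursion: 0.381 × 0.65 = 0.24765
  tooling wear: 0.087 × 0.25 = 0.02175
Marginal likelihood of the evidence = 0.54643.
P(contamination | evidence) = 0.00924 / 0.54643 ≈ 0.017.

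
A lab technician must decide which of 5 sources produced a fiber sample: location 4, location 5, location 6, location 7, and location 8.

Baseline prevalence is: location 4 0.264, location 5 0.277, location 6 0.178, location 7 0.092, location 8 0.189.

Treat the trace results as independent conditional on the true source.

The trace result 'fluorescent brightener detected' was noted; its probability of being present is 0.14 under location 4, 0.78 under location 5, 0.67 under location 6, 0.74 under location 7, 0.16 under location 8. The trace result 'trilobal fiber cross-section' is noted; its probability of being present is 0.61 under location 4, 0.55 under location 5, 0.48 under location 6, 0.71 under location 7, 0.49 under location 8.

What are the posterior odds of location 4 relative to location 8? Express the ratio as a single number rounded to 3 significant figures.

Unnormalized posterior weight (prior times the trace result likelihoods) for each of the two hypotheses:
  location 4: 0.264 × 0.14 × 0.61 = 0.022546
  location 8: 0.189 × 0.16 × 0.49 = 0.014818
Odds(location 4 : location 8) = 0.022546 / 0.014818 ≈ 1.52.

1.52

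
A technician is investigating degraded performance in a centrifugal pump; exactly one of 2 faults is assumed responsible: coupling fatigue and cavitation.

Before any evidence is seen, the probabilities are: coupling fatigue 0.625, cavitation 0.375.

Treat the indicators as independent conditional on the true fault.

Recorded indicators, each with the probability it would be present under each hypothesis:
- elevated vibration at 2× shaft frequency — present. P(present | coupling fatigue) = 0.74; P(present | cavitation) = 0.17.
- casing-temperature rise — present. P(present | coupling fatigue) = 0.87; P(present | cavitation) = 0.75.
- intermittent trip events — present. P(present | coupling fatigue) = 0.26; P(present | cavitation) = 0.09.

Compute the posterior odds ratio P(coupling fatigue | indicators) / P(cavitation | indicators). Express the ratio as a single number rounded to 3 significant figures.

Posterior odds equal prior odds times the likelihood ratio; only the two competing hypotheses matter.
  coupling fatigue: 0.625 × 0.74 × 0.87 × 0.26 = 0.10462
  cavitation: 0.375 × 0.17 × 0.75 × 0.09 = 0.0043031
Posterior odds = 0.10462 / 0.0043031 ≈ 24.3.

24.3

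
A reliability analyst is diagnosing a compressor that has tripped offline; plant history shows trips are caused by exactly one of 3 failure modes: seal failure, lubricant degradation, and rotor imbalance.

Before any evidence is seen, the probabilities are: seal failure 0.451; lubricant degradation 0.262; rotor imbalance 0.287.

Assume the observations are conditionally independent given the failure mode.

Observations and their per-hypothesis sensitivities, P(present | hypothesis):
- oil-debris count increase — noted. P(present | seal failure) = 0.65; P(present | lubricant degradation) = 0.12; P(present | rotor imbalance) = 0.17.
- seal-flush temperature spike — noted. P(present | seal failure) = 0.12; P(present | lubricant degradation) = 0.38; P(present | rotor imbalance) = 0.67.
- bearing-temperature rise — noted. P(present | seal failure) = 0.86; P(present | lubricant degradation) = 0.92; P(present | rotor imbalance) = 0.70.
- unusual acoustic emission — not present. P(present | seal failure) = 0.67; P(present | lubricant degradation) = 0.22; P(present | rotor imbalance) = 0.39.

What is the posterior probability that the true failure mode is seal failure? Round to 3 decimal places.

0.307

For each hypothesis, the unnormalized posterior weight is prior × product of the observation likelihoods (using 1 − P(present | H) for each absent observation):
  seal failure: 0.451 × 0.65 × 0.12 × 0.86 × (1 − 0.67) = 0.0099835
  lubricant degradation: 0.262 × 0.12 × 0.38 × 0.92 × (1 − 0.22) = 0.0085733
  rotor imbalance: 0.287 × 0.17 × 0.67 × 0.70 × (1 − 0.39) = 0.013958
The unnormalized weights sum to 0.032515.
P(seal failure | evidence) = 0.0099835 / 0.032515 ≈ 0.307.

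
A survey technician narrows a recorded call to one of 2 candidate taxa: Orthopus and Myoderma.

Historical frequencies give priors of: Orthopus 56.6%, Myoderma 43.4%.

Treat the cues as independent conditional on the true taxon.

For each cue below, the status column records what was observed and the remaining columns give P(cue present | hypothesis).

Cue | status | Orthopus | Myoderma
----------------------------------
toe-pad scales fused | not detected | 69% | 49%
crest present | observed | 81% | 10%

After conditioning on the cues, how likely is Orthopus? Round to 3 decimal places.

0.865

Multiply each prior by the joint likelihood of the cue pattern (using 1 − P(present | H) for each absent cue):
  Orthopus: 0.566 × (1 − 0.69) × 0.81 = 0.14212
  Myoderma: 0.434 × (1 − 0.49) × 0.10 = 0.022134
Marginal likelihood of the evidence = 0.16426.
P(Orthopus | evidence) = 0.14212 / 0.16426 ≈ 0.865.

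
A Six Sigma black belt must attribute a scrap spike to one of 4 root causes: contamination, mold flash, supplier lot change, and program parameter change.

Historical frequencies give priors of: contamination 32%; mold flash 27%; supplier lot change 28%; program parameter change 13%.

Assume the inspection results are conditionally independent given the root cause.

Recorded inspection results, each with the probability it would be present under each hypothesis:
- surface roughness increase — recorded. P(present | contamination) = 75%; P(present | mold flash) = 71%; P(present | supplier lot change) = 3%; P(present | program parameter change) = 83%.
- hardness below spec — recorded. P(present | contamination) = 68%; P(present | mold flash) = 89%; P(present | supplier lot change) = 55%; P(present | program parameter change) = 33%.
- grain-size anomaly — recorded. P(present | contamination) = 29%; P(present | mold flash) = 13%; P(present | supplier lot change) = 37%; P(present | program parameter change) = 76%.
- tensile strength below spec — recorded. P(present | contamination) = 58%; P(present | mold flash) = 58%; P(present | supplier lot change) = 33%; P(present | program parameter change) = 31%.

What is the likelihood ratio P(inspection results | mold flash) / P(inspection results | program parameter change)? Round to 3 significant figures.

Joint likelihood of the inspection result pattern under each hypothesis:
  mold flash: 0.71 × 0.89 × 0.13 × 0.58 = 0.047645
  program parameter change: 0.83 × 0.33 × 0.76 × 0.31 = 0.064531
Bayes factor = 0.047645 / 0.064531 ≈ 0.738

0.738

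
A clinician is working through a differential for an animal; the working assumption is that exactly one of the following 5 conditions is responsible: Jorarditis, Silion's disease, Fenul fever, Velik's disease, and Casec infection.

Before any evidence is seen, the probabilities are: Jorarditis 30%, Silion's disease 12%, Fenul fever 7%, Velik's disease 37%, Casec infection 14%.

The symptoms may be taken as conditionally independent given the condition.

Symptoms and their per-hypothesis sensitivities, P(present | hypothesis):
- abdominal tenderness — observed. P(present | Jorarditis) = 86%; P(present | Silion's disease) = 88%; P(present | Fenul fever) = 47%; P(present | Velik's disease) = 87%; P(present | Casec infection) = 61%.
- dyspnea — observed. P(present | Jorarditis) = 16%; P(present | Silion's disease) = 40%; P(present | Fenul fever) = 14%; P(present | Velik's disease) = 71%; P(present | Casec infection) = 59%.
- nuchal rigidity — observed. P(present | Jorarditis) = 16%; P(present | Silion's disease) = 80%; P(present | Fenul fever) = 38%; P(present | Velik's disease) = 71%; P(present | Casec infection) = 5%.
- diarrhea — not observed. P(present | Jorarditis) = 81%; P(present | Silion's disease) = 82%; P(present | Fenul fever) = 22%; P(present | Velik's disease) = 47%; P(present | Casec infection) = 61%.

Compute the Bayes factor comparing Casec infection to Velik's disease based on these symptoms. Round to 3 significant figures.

0.0302

Joint likelihood of the symptom pattern under each hypothesis (using 1 − P(present | H) for each absent symptom):
  Casec infection: 0.61 × 0.59 × 0.05 × (1 − 0.61) = 0.0070181
  Velik's disease: 0.87 × 0.71 × 0.71 × (1 − 0.47) = 0.23244
Bayes factor = 0.0070181 / 0.23244 ≈ 0.0302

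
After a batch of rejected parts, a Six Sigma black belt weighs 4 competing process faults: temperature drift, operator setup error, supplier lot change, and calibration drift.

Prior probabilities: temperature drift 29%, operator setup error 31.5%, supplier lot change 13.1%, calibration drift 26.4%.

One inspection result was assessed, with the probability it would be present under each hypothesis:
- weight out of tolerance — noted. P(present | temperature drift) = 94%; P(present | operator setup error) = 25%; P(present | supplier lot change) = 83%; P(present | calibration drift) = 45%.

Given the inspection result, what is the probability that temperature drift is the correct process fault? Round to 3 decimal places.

Multiply each prior by the likelihood of the inspection result:
  temperature drift: 0.290 × 0.94 = 0.2726
  operator setup error: 0.315 × 0.25 = 0.07875
  supplier lot change: 0.131 × 0.83 = 0.10873
  calibration drift: 0.264 × 0.45 = 0.1188
Marginal likelihood of the evidence = 0.57888.
P(temperature drift | evidence) = 0.2726 / 0.57888 ≈ 0.471.

0.471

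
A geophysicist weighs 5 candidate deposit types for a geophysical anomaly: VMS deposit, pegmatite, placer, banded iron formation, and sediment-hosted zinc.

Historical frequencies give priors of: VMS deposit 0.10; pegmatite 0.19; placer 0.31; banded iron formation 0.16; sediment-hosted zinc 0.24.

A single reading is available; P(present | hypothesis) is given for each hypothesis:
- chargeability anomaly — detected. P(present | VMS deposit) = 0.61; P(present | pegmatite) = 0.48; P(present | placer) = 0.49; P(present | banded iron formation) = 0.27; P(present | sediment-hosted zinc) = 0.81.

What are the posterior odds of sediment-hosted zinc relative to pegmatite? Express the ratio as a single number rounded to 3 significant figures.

Unnormalized posterior weight (prior times the reading likelihood) for each of the two hypotheses:
  sediment-hosted zinc: 0.24 × 0.81 = 0.1944
  pegmatite: 0.19 × 0.48 = 0.0912
Odds(sediment-hosted zinc : pegmatite) = 0.1944 / 0.0912 ≈ 2.13.

2.13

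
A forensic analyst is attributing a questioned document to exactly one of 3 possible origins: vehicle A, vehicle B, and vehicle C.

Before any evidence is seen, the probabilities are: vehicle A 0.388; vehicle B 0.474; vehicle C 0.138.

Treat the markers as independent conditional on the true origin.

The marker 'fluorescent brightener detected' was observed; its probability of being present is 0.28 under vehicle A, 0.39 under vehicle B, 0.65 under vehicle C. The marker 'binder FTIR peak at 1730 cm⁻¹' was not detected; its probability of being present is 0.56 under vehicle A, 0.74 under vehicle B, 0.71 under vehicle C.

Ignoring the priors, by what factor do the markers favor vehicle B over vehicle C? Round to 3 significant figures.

The Bayes factor is the ratio of the joint likelihoods of the marker pattern under the two hypotheses (using 1 − P(present | H) for each absent marker).
  vehicle B: 0.39 × (1 − 0.74) = 0.1014
  vehicle C: 0.65 × (1 − 0.71) = 0.1885
Bayes factor = 0.1014 / 0.1885 ≈ 0.538

0.538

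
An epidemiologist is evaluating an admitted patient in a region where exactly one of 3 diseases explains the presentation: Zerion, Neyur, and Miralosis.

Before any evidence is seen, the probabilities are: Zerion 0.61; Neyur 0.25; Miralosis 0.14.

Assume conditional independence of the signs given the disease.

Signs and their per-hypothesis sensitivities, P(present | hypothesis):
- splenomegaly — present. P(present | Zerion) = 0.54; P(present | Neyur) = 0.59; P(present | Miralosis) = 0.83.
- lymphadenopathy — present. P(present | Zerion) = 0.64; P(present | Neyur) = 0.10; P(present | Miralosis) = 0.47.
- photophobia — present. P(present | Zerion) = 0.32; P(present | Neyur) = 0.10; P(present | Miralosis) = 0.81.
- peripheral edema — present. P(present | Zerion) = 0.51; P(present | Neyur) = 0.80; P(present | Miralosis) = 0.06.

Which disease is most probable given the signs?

Zerion

By Bayes' rule with conditional independence, the unnormalized weight for each hypothesis is prior × ∏ likelihoods:
  Zerion: 0.61 × 0.54 × 0.64 × 0.32 × 0.51 = 0.034405
  Neyur: 0.25 × 0.59 × 0.10 × 0.10 × 0.80 = 0.00118
  Miralosis: 0.14 × 0.83 × 0.47 × 0.81 × 0.06 = 0.0026542
The unnormalized weights sum to 0.038239.
P(Zerion | evidence) ≈ 0.034405 / 0.038239 ≈ 0.900
P(Neyur | evidence) ≈ 0.00118 / 0.038239 ≈ 0.031
P(Miralosis | evidence) ≈ 0.0026542 / 0.038239 ≈ 0.069
The largest is 0.900, so Zerion is most probable.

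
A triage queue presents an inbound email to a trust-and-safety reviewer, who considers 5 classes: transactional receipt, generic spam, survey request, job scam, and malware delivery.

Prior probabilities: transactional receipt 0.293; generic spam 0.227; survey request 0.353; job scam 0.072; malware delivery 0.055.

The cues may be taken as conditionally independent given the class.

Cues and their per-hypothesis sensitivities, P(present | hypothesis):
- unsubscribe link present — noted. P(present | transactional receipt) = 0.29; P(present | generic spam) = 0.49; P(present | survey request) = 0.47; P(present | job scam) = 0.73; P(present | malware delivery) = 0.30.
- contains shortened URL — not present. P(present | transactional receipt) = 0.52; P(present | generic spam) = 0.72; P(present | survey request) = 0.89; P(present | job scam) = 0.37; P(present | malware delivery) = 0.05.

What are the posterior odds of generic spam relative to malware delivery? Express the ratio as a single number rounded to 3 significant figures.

Unnormalized posterior weight (prior times the cue likelihoods) for each of the two hypotheses (using 1 − P(present | H) for each absent cue):
  generic spam: 0.227 × 0.49 × (1 − 0.72) = 0.031144
  malware delivery: 0.055 × 0.30 × (1 − 0.05) = 0.015675
Posterior odds = 0.031144 / 0.015675 ≈ 1.99.

1.99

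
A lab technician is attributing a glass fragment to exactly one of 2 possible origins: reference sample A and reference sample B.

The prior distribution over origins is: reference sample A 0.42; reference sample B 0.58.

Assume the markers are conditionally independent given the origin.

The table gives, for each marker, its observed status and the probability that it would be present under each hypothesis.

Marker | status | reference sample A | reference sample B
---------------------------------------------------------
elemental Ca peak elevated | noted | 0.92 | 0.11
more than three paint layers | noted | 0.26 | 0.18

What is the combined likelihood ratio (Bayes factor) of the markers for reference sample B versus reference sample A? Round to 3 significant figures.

Take the product of per-marker likelihoods under each hypothesis, then divide.
  reference sample B: 0.11 × 0.18 = 0.0198
  reference sample A: 0.92 × 0.26 = 0.2392
Bayes factor = 0.0198 / 0.2392 ≈ 0.0828

0.0828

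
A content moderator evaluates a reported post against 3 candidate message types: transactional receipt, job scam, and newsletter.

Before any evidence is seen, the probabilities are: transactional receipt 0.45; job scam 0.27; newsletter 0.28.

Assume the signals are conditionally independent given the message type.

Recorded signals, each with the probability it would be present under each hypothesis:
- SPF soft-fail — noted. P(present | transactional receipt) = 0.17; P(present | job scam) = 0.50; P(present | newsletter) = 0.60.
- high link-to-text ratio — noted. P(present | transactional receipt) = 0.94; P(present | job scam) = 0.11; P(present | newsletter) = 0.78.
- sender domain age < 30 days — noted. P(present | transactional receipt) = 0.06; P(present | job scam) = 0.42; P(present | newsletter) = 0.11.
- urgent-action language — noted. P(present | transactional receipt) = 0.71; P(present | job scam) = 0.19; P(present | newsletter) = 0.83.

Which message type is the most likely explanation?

Multiply each prior by the joint likelihood of the signal pattern:
  transactional receipt: 0.45 × 0.17 × 0.94 × 0.06 × 0.71 = 0.0030634
  job scam: 0.27 × 0.50 × 0.11 × 0.42 × 0.19 = 0.001185
  newsletter: 0.28 × 0.60 × 0.78 × 0.11 × 0.83 = 0.011964
The unnormalized weights sum to 0.016212.
P(transactional receipt | evidence) ≈ 0.0030634 / 0.016212 ≈ 0.189
P(job scam | evidence) ≈ 0.001185 / 0.016212 ≈ 0.073
P(newsletter | evidence) ≈ 0.011964 / 0.016212 ≈ 0.738
The largest is 0.738, so newsletter is most probable.

newsletter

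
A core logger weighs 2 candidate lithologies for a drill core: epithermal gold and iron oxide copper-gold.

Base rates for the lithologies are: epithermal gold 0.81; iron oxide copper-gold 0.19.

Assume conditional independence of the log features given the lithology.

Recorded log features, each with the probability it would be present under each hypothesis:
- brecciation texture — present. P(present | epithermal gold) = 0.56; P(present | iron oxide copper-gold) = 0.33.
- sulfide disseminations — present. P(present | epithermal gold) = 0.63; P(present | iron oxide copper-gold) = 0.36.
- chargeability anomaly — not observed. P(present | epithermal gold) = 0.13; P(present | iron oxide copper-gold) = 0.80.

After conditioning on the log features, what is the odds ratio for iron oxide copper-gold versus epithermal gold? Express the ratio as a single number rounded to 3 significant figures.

Unnormalized posterior weight (prior times the log feature likelihoods) for each of the two hypotheses (using 1 − P(present | H) for each absent log feature):
  iron oxide copper-gold: 0.19 × 0.33 × 0.36 × (1 − 0.80) = 0.0045144
  epithermal gold: 0.81 × 0.56 × 0.63 × (1 − 0.13) = 0.24862
Odds(iron oxide copper-gold : epithermal gold) = 0.0045144 / 0.24862 ≈ 0.0182.

0.0182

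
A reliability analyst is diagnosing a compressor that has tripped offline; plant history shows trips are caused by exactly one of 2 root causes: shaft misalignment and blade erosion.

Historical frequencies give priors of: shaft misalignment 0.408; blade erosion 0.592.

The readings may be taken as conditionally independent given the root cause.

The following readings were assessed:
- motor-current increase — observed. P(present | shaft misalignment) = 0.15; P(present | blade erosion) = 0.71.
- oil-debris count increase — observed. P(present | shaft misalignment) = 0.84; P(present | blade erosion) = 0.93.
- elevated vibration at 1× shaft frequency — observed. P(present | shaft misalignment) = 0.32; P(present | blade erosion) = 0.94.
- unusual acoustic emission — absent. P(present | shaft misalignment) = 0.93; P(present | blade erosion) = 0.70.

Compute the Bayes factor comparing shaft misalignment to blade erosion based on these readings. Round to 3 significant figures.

Joint likelihood of the reading pattern under each hypothesis (using 1 − P(present | H) for each absent reading):
  shaft misalignment: 0.15 × 0.84 × 0.32 × (1 − 0.93) = 0.0028224
  blade erosion: 0.71 × 0.93 × 0.94 × (1 − 0.70) = 0.1862
Bayes factor = 0.0028224 / 0.1862 ≈ 0.0152

0.0152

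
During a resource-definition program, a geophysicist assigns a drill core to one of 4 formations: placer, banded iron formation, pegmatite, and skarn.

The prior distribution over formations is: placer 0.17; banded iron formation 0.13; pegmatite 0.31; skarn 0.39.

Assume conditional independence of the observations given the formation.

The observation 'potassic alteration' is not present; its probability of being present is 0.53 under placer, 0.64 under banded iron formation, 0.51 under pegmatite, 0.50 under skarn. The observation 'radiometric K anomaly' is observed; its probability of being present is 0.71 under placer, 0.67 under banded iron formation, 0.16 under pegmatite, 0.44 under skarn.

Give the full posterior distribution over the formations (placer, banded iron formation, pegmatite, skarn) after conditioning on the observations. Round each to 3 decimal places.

By Bayes' rule with conditional independence, the unnormalized weight for each hypothesis is prior × ∏ likelihoods (using 1 − P(present | H) for each absent observation):
  placer: 0.17 × (1 − 0.53) × 0.71 = 0.056729
  banded iron formation: 0.13 × (1 − 0.64) × 0.67 = 0.031356
  pegmatite: 0.31 × (1 − 0.51) × 0.16 = 0.024304
  skarn: 0.39 × (1 − 0.50) × 0.44 = 0.0858
Normalizing constant Z = 0.056729 + 0.031356 + 0.024304 + 0.0858 = 0.19819.
P(placer | evidence) = 0.056729 / 0.19819 ≈ 0.286
P(banded iron formation | evidence) = 0.031356 / 0.19819 ≈ 0.158
P(pegmatite | evidence) = 0.024304 / 0.19819 ≈ 0.123
P(skarn | evidence) = 0.0858 / 0.19819 ≈ 0.433

0.286, 0.158, 0.123, 0.433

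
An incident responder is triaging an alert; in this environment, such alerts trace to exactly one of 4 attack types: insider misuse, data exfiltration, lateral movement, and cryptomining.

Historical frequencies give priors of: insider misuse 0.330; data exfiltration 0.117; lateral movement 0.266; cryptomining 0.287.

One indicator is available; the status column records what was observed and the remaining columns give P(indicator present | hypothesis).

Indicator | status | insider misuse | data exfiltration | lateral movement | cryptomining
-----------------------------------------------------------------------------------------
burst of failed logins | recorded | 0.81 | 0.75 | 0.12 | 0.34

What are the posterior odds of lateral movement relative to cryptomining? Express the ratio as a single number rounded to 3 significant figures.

0.327

Posterior odds equal prior odds times the likelihood ratio; only the two competing hypotheses matter.
  lateral movement: 0.266 × 0.12 = 0.03192
  cryptomining: 0.287 × 0.34 = 0.09758
Odds(lateral movement : cryptomining) = 0.03192 / 0.09758 ≈ 0.327.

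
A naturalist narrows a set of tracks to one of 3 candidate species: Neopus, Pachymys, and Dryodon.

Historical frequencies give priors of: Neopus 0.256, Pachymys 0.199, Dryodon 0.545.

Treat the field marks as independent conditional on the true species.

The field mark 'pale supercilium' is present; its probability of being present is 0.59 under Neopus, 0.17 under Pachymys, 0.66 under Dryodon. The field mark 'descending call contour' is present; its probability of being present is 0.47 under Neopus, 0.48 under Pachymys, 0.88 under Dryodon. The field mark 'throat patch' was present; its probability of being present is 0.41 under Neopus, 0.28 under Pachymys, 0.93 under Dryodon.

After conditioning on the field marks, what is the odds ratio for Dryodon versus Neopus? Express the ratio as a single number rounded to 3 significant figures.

10.1

The normalizing constant cancels in an odds ratio, so compute prior × likelihood for the two hypotheses only:
  Dryodon: 0.545 × 0.66 × 0.88 × 0.93 = 0.29438
  Neopus: 0.256 × 0.59 × 0.47 × 0.41 = 0.029105
Odds(Dryodon : Neopus) = 0.29438 / 0.029105 ≈ 10.1.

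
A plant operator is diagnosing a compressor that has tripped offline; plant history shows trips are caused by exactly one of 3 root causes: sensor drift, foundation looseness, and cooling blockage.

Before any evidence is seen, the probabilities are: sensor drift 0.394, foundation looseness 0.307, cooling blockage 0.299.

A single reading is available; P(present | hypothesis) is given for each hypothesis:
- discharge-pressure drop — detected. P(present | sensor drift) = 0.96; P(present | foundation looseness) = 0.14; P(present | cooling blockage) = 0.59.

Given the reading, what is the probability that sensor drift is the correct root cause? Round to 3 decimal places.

Multiply each prior by the likelihood of the reading:
  sensor drift: 0.394 × 0.96 = 0.37824
  foundation looseness: 0.307 × 0.14 = 0.04298
  cooling blockage: 0.299 × 0.59 = 0.17641
Normalizing constant Z = 0.37824 + 0.04298 + 0.17641 = 0.59763.
P(sensor drift | evidence) = 0.37824 / 0.59763 ≈ 0.633.

0.633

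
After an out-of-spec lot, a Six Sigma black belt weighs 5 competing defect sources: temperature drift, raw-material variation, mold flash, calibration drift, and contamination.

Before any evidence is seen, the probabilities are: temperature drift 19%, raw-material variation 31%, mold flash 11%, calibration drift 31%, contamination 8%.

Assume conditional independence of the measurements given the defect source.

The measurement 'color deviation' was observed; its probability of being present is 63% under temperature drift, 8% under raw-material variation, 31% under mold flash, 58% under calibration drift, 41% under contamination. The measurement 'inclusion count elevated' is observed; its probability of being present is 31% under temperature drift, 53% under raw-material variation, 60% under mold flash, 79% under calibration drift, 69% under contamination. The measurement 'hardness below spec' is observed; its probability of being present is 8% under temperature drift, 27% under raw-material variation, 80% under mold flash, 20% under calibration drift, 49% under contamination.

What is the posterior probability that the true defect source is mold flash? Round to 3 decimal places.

By Bayes' rule with conditional independence, the unnormalized weight for each hypothesis is prior × ∏ likelihoods:
  temperature drift: 0.19 × 0.63 × 0.31 × 0.08 = 0.0029686
  raw-material variation: 0.31 × 0.08 × 0.53 × 0.27 = 0.0035489
  mold flash: 0.11 × 0.31 × 0.60 × 0.80 = 0.016368
  calibration drift: 0.31 × 0.58 × 0.79 × 0.20 = 0.028408
  contamination: 0.08 × 0.41 × 0.69 × 0.49 = 0.01109
The unnormalized weights sum to 0.062384.
P(mold flash | evidence) = 0.016368 / 0.062384 ≈ 0.262.

0.262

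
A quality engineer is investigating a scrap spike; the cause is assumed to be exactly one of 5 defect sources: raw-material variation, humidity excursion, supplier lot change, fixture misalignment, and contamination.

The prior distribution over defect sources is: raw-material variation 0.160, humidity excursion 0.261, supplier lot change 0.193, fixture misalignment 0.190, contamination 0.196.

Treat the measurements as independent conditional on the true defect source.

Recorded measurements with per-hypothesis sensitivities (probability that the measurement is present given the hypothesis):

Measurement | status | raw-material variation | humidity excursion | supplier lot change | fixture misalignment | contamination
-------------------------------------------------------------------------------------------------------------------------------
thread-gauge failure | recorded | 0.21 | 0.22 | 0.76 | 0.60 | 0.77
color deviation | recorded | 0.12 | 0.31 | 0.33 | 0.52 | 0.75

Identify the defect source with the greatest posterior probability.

contamination

Multiply each prior by the joint likelihood of the measurement pattern:
  raw-material variation: 0.160 × 0.21 × 0.12 = 0.004032
  humidity excursion: 0.261 × 0.22 × 0.31 = 0.0178
  supplier lot change: 0.193 × 0.76 × 0.33 = 0.048404
  fixture misalignment: 0.190 × 0.60 × 0.52 = 0.05928
  contamination: 0.196 × 0.77 × 0.75 = 0.11319
Normalizing constant Z = 0.004032 + 0.0178 + 0.048404 + 0.05928 + 0.11319 = 0.24271.
P(raw-material variation | evidence) ≈ 0.004032 / 0.24271 ≈ 0.017
P(humidity excursion | evidence) ≈ 0.0178 / 0.24271 ≈ 0.073
P(supplier lot change | evidence) ≈ 0.048404 / 0.24271 ≈ 0.199
P(fixture misalignment | evidence) ≈ 0.05928 / 0.24271 ≈ 0.244
P(contamination | evidence) ≈ 0.11319 / 0.24271 ≈ 0.466
The largest is 0.466, so contamination is most probable.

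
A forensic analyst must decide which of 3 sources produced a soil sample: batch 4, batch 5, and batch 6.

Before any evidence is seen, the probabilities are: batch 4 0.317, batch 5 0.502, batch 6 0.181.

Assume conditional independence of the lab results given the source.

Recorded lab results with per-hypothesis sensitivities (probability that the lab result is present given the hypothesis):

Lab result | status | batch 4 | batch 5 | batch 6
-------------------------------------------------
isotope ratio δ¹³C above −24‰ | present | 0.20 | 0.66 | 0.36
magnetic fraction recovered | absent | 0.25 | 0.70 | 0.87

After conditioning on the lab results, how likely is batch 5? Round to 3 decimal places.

0.640

By Bayes' rule with conditional independence, the unnormalized weight for each hypothesis is prior × ∏ likelihoods (using 1 − P(present | H) for each absent lab result):
  batch 4: 0.317 × 0.20 × (1 − 0.25) = 0.04755
  batch 5: 0.502 × 0.66 × (1 − 0.70) = 0.099396
  batch 6: 0.181 × 0.36 × (1 − 0.87) = 0.0084708
Normalizing constant Z = 0.04755 + 0.099396 + 0.0084708 = 0.15542.
P(batch 5 | evidence) = 0.099396 / 0.15542 ≈ 0.640.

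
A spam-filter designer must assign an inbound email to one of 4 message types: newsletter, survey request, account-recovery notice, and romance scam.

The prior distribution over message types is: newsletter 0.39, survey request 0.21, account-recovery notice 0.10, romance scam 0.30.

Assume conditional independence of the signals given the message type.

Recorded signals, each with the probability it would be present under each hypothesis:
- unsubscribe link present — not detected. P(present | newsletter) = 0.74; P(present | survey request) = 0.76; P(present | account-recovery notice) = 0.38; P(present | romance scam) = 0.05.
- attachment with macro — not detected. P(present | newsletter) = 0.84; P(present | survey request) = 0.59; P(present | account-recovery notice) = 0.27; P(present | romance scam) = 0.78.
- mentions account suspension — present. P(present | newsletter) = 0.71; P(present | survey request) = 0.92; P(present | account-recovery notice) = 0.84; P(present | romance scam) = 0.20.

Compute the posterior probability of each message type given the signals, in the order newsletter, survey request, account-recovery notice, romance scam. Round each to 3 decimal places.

By Bayes' rule with conditional independence, the unnormalized weight for each hypothesis is prior × ∏ likelihoods (using 1 − P(present | H) for each absent signal):
  newsletter: 0.39 × (1 − 0.74) × (1 − 0.84) × 0.71 = 0.011519
  survey request: 0.21 × (1 − 0.76) × (1 − 0.59) × 0.92 = 0.019011
  account-recovery notice: 0.10 × (1 − 0.38) × (1 − 0.27) × 0.84 = 0.038018
  romance scam: 0.30 × (1 − 0.05) × (1 − 0.78) × 0.20 = 0.01254
Normalizing constant Z = 0.011519 + 0.019011 + 0.038018 + 0.01254 = 0.081088.
P(newsletter | evidence) = 0.011519 / 0.081088 ≈ 0.142
P(survey request | evidence) = 0.019011 / 0.081088 ≈ 0.234
P(account-recovery notice | evidence) = 0.038018 / 0.081088 ≈ 0.469
P(romance scam | evidence) = 0.01254 / 0.081088 ≈ 0.155

0.142, 0.234, 0.469, 0.155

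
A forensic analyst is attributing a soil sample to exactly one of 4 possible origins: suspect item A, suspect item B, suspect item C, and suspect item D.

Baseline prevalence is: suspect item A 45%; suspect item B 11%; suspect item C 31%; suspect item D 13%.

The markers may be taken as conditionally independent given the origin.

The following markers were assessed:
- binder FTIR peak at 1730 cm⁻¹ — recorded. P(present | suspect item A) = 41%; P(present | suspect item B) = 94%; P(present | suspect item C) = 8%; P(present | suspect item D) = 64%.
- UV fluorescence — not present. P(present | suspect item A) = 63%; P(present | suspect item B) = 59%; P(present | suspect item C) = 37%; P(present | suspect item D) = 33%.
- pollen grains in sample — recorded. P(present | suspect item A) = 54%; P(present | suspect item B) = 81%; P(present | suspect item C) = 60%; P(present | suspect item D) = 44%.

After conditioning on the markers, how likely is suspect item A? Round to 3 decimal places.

0.351

For each hypothesis, the unnormalized posterior weight is prior × product of the marker likelihoods (using 1 − P(present | H) for each absent marker):
  suspect item A: 0.45 × 0.41 × (1 − 0.63) × 0.54 = 0.036863
  suspect item B: 0.11 × 0.94 × (1 − 0.59) × 0.81 = 0.034339
  suspect item C: 0.31 × 0.08 × (1 − 0.37) × 0.60 = 0.0093744
  suspect item D: 0.13 × 0.64 × (1 − 0.33) × 0.44 = 0.024527
The unnormalized weights sum to 0.1051.
P(suspect item A | evidence) = 0.036863 / 0.1051 ≈ 0.351.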